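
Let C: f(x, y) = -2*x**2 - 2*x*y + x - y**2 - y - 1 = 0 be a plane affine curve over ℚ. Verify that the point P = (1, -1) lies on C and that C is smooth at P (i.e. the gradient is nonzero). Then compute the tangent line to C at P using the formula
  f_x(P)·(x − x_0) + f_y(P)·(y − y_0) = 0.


Tangent line at P: -x - y = 0.

Step 1: f(1, -1) = 0, so P lies on C.
Step 2: partial derivatives
  f_x(x, y) = -4*x - 2*y + 1, f_y(x, y) = -2*x - 2*y - 1.
  f_x(P) = -1, f_y(P) = -1 (gradient nonzero, so P is smooth).
Step 3: tangent line at P: -1·(x − 1) + -1·(y − -1) = 0.
Expanding: -x - y = 0.


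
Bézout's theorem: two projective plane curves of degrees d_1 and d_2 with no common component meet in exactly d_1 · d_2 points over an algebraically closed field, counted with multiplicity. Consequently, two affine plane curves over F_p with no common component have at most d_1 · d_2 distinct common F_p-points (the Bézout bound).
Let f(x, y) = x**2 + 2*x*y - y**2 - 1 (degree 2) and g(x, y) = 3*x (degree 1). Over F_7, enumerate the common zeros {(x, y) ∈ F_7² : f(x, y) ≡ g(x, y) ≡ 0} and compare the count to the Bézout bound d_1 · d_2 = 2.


Common zeros: ∅; count = 0; Bézout bound = 2.

deg(f) = 2, deg(g) = 1, so Bézout bound = 2.
Scan x ∈ F_7. For each x, list the y ∈ F_7 with f(x, y) ≡ 0 and those with g(x, y) ≡ 0 (mod 7); the common zeros in that column are the intersection.
  x = 0: f ≡ 0 at y ∈ ∅; g ≡ 0 at y ∈ {0, 1, 2, 3, 4, 5, 6}; common: ∅.
  x = 1: f ≡ 0 at y ∈ {0, 2}; g ≡ 0 at y ∈ ∅; common: ∅.
  x = 2: f ≡ 0 at y ∈ {2}; g ≡ 0 at y ∈ ∅; common: ∅.
  x = 3: f ≡ 0 at y ∈ ∅; g ≡ 0 at y ∈ ∅; common: ∅.
  x = 4: f ≡ 0 at y ∈ ∅; g ≡ 0 at y ∈ ∅; common: ∅.
  x = 5: f ≡ 0 at y ∈ {5}; g ≡ 0 at y ∈ ∅; common: ∅.
  x = 6: f ≡ 0 at y ∈ {0, 5}; g ≡ 0 at y ∈ ∅; common: ∅.
Collecting: common zeros = ∅, so the count is 0.
Comparison with the Bézout bound: 0 ≤ 2 = deg(f)·deg(g), as expected for curves with no common component (the affine F_7-count falls short of the bound because intersections may lie at infinity, over extension fields, or carry multiplicity).


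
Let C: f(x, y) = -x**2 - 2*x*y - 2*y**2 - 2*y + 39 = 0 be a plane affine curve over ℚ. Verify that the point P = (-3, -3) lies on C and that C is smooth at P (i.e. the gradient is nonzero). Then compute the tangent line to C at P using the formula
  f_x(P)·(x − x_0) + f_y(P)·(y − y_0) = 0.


Tangent line at P: 12*x + 16*y + 84 = 0.

Step 1: f(-3, -3) = 0, so P lies on C.
Step 2: partial derivatives
  f_x(x, y) = -2*x - 2*y, f_y(x, y) = -2*x - 4*y - 2.
  f_x(P) = 12, f_y(P) = 16 (gradient nonzero, so P is smooth).
Step 3: tangent line at P: 12·(x − -3) + 16·(y − -3) = 0.
Expanding: 12*x + 16*y + 84 = 0.


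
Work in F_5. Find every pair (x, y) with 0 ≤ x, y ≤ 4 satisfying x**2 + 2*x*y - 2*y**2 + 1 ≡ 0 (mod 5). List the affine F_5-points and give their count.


Affine F_5-points: {(1, 3), (2, 0), (2, 2), (3, 0), (3, 3), (4, 2)}; count = 6.

For each of the 25 pairs (x, y) ∈ F_5², evaluate f(x, y) mod 5. Record the zeros.
  x = 0: [0↦1, 1↦4, 2↦3, 3↦3, 4↦4]  zeros at y ∈ ∅
  x = 1: [0↦2, 1↦2, 2↦3, 3↦0, 4↦3]  zeros at y ∈ {3}
  x = 2: [0↦0, 1↦2, 2↦0, 3↦4, 4↦4]  zeros at y ∈ {0, 2}
  x = 3: [0↦0, 1↦4, 2↦4, 3↦0, 4↦2]  zeros at y ∈ {0, 3}
  x = 4: [0↦2, 1↦3, 2↦0, 3↦3, 4↦2]  zeros at y ∈ {2}
Collecting zeros: affine points = {(1, 3), (2, 0), (2, 2), (3, 0), (3, 3), (4, 2)}.
Total count |C(F_5)_aff| = 6.


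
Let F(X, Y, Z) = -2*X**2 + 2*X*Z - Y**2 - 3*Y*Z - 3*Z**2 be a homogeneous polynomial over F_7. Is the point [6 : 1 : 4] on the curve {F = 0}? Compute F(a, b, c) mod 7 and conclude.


F(6,1,4) ≡ 6 (mod 7); P is NOT on the curve.

Evaluate F(6, 1, 4) term-by-term (mod 7).
  -2*X**2 ↦ -2·36·1·1 = -72
  2*X*Z ↦ 2·6·1·4 = 48
  -Y**2 ↦ -1·1·1·1 = -1
  -3*Y*Z ↦ -3·1·1·4 = -12
  -3*Z**2 ↦ -3·1·1·16 = -48
Sum: F(6, 1, 4) = (-72) + (48) + (-1) + (-12) + (-48) = -85.
Reducing mod 7: -85 ≡ 6 (mod 7).
Since F(a, b, c) ≡ 6 ≠ 0 (mod 7), P does NOT lie on the curve.


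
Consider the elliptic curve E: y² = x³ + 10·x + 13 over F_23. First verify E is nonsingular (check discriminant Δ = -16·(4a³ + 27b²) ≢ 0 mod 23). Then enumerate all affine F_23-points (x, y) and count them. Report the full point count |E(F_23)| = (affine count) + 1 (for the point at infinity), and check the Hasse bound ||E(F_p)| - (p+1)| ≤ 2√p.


Affine points = {(0, 6), (0, 17), (1, 1), (1, 22), (2, 8), (2, 15), (3, 1), (3, 22), (4, 5), (4, 18), (5, 2), (5, 21), (6, 6), (6, 17), (7, 9), (7, 14), (9, 2), (9, 21), (10, 3), (10, 20), (17, 6), (17, 17), (19, 1), (19, 22), (20, 5), (20, 18), (21, 10), (21, 13), (22, 5), (22, 18)}; affine count = 30; |E(F_23)| = 31.

Discriminant check: Δ ∝ 4a³ + 27b² = 4·10³ + 27·13² = 4·1000 + 27·169 ≡ 7 (mod 23). Nonzero ⇒ E is nonsingular.
For each x ∈ F_23, compute rhs = x³ + 10·x + 13 mod 23, then count y ∈ F_23 with y² ≡ rhs.
  x = 0: rhs = 13, matching y values: 6, 17 (2 points).
  x = 1: rhs = 1, matching y values: 1, 22 (2 points).
  x = 2: rhs = 18, matching y values: 8, 15 (2 points).
  x = 3: rhs = 1, matching y values: 1, 22 (2 points).
  x = 4: rhs = 2, matching y values: 5, 18 (2 points).
  x = 5: rhs = 4, matching y values: 2, 21 (2 points).
  x = 6: rhs = 13, matching y values: 6, 17 (2 points).
  x = 7: rhs = 12, matching y values: 9, 14 (2 points).
  x = 8: rhs = 7, matching y values: none (0 points).
  x = 9: rhs = 4, matching y values: 2, 21 (2 points).
  x = 10: rhs = 9, matching y values: 3, 20 (2 points).
  x = 11: rhs = 5, matching y values: none (0 points).
  x = 12: rhs = 21, matching y values: none (0 points).
  x = 13: rhs = 17, matching y values: none (0 points).
  x = 14: rhs = 22, matching y values: none (0 points).
  x = 15: rhs = 19, matching y values: none (0 points).
  x = 16: rhs = 14, matching y values: none (0 points).
  x = 17: rhs = 13, matching y values: 6, 17 (2 points).
  x = 18: rhs = 22, matching y values: none (0 points).
  x = 19: rhs = 1, matching y values: 1, 22 (2 points).
  x = 20: rhs = 2, matching y values: 5, 18 (2 points).
  x = 21: rhs = 8, matching y values: 10, 13 (2 points).
  x = 22: rhs = 2, matching y values: 5, 18 (2 points).
Total affine count: 30.
Full point count |E(F_23)| = 30 + 1 = 31.
Hasse bound: |31 − (23+1)| = |7| = 7 ≤ 2√23 ≈ 9.5917 ✓.


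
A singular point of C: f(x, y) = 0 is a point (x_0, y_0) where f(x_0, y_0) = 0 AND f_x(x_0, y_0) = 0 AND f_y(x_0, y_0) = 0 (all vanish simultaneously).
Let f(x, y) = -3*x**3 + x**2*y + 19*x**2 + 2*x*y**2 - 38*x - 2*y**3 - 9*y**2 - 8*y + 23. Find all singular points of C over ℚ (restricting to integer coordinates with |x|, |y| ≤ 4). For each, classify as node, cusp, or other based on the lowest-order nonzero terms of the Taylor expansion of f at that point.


Singular points: {(2, -1)}; classification: cusp.

Compute partial derivatives:
  f_x = -9*x**2 + 2*x*y + 38*x + 2*y**2 - 38.
  f_y = x**2 + 4*x*y - 6*y**2 - 18*y - 8.
Scan x_0 ∈ {−4, ..., 4}. For each x_0, f_y(x_0, y) is a polynomial in y; find its integer roots y ∈ {−4, ..., 4}, then test f_x and f at those candidates.
  x = -4: f_y(-4, y) = -6*y**2 - 34*y + 8; no integer root y with |y| ≤ 4.
  x = -3: f_y(-3, y) = -6*y**2 - 30*y + 1; no integer root y with |y| ≤ 4.
  x = -2: f_y(-2, y) = -6*y**2 - 26*y - 4; no integer root y with |y| ≤ 4.
  x = -1: f_y(-1, y) = -6*y**2 - 22*y - 7; no integer root y with |y| ≤ 4.
  x = 0: f_y(0, y) = -6*y**2 - 18*y - 8; no integer root y with |y| ≤ 4.
  x = 1: f_y(1, y) = -6*y**2 - 14*y - 7; no integer root y with |y| ≤ 4.
  x = 2: f_y(2, y) = -6*y**2 - 10*y - 4; vanishes at y ∈ {-1}. (2, -1): f_x = 0, f = 0 — SINGULAR.
  x = 3: f_y(3, y) = -6*y**2 - 6*y + 1; no integer root y with |y| ≤ 4.
  x = 4: f_y(4, y) = -6*y**2 - 2*y + 8; vanishes at y ∈ {1}. (4, 1): f_x = -20 ≠ 0.
Only singular point on the grid: (2, -1).
Classify: substitute x = 2 + u, y = -1 + v and expand: f = -3*u**3 + u**2*v + 2*u*v**2 - 2*v**3 + v**2.
No constant or linear terms (consistent with a singular point). Quadratic part: v**2. Cubic part: -3*u**3 + u**2*v + 2*u*v**2 - 2*v**3.
The quadratic part v**2 is a perfect square, so there is a single (double) tangent line v = 0, i.e. y = -1. Restricting the cubic part to that line (v = 0) leaves -3*u**3 ≠ 0, so f is not divisible by v and the branch is v² ≈ 3*u**3 to lowest order — this is a cusp.
Classification: cusp.


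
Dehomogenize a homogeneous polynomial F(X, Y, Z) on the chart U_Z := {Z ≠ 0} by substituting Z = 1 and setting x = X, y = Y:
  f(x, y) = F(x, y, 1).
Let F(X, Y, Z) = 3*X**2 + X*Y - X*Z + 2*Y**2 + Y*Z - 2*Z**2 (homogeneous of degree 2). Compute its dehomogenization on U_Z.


f(x, y) = 3*x**2 + x*y - x + 2*y**2 + y - 2

On U_Z we set Z = 1. Each monomial c·X^i·Y^j·Z^k in F becomes c·x^i·y^j·1^k = c·x^i·y^j.
Substituting Z = 1: F(X, Y, 1) = 3*x**2 + x*y - x + 2*y**2 + y - 2.
Note: deg(f) ≤ deg(F) = 2; strict inequality happens when F is divisible by Z (lost terms).


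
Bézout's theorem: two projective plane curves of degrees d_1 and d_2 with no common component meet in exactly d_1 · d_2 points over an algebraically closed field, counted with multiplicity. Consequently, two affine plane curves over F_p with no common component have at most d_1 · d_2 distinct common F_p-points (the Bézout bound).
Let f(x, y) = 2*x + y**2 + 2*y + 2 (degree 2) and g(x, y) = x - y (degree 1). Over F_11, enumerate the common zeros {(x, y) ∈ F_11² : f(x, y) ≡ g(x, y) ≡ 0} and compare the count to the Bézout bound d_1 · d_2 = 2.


Common zeros: ∅; count = 0; Bézout bound = 2.

deg(f) = 2, deg(g) = 1, so Bézout bound = 2.
Scan x ∈ F_11. For each x, list the y ∈ F_11 with f(x, y) ≡ 0 and those with g(x, y) ≡ 0 (mod 11); the common zeros in that column are the intersection.
  x = 0: f ≡ 0 at y ∈ ∅; g ≡ 0 at y ∈ {0}; common: ∅.
  x = 1: f ≡ 0 at y ∈ ∅; g ≡ 0 at y ∈ {1}; common: ∅.
  x = 2: f ≡ 0 at y ∈ ∅; g ≡ 0 at y ∈ {2}; common: ∅.
  x = 3: f ≡ 0 at y ∈ {1, 8}; g ≡ 0 at y ∈ {3}; common: ∅.
  x = 4: f ≡ 0 at y ∈ ∅; g ≡ 0 at y ∈ {4}; common: ∅.
  x = 5: f ≡ 0 at y ∈ {10}; g ≡ 0 at y ∈ {5}; common: ∅.
  x = 6: f ≡ 0 at y ∈ {2, 7}; g ≡ 0 at y ∈ {6}; common: ∅.
  x = 7: f ≡ 0 at y ∈ ∅; g ≡ 0 at y ∈ {7}; common: ∅.
  x = 8: f ≡ 0 at y ∈ {3, 6}; g ≡ 0 at y ∈ {8}; common: ∅.
  x = 9: f ≡ 0 at y ∈ {4, 5}; g ≡ 0 at y ∈ {9}; common: ∅.
  x = 10: f ≡ 0 at y ∈ {0, 9}; g ≡ 0 at y ∈ {10}; common: ∅.
Collecting: common zeros = ∅, so the count is 0.
Comparison with the Bézout bound: 0 ≤ 2 = deg(f)·deg(g), as expected for curves with no common component (the affine F_11-count falls short of the bound because intersections may lie at infinity, over extension fields, or carry multiplicity).


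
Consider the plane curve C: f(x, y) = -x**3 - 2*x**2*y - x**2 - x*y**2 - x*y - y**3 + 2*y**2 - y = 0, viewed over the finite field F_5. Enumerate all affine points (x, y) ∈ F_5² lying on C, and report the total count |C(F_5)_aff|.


Affine F_5-points: {(0, 0), (0, 1), (2, 4), (3, 1), (4, 0), (4, 1), (4, 2)}; count = 7.

For each of the 25 pairs (x, y) ∈ F_5², evaluate f(x, y) mod 5. Record the zeros.
  x = 0: [0↦0, 1↦0, 2↦3, 3↦3, 4↦4]  zeros at y ∈ {0, 1}
  x = 1: [0↦3, 1↦4, 2↦1, 3↦3, 4↦4]  zeros at y ∈ ∅
  x = 2: [0↦3, 1↦1, 2↦3, 3↦3, 4↦0]  zeros at y ∈ {4}
  x = 3: [0↦4, 1↦0, 2↦3, 3↦2, 4↦1]  zeros at y ∈ {1}
  x = 4: [0↦0, 1↦0, 2↦0, 3↦4, 4↦1]  zeros at y ∈ {0, 1, 2}
Collecting zeros: affine points = {(0, 0), (0, 1), (2, 4), (3, 1), (4, 0), (4, 1), (4, 2)}.
Total count |C(F_5)_aff| = 7.


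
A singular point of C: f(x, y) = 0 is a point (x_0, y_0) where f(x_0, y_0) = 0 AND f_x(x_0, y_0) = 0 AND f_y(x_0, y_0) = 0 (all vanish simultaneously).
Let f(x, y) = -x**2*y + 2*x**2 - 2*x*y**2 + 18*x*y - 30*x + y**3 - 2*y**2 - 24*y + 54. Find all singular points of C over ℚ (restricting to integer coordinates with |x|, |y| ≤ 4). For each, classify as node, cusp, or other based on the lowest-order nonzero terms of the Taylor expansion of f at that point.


Singular points: {(3, 3)}; classification: node.

Compute partial derivatives:
  f_x = -2*x*y + 4*x - 2*y**2 + 18*y - 30.
  f_y = -x**2 - 4*x*y + 18*x + 3*y**2 - 4*y - 24.
Scan x_0 ∈ {−4, ..., 4}. For each x_0, f_y(x_0, y) is a polynomial in y; find its integer roots y ∈ {−4, ..., 4}, then test f_x and f at those candidates.
  x = -4: f_y(-4, y) = 3*y**2 + 12*y - 112; no integer root y with |y| ≤ 4.
  x = -3: f_y(-3, y) = 3*y**2 + 8*y - 87; no integer root y with |y| ≤ 4.
  x = -2: f_y(-2, y) = 3*y**2 + 4*y - 64; vanishes at y ∈ {4}. (-2, 4): f_x = 18 ≠ 0.
  x = -1: f_y(-1, y) = 3*y**2 - 43; no integer root y with |y| ≤ 4.
  x = 0: f_y(0, y) = 3*y**2 - 4*y - 24; no integer root y with |y| ≤ 4.
  x = 1: f_y(1, y) = 3*y**2 - 8*y - 7; no integer root y with |y| ≤ 4.
  x = 2: f_y(2, y) = 3*y**2 - 12*y + 8; no integer root y with |y| ≤ 4.
  x = 3: f_y(3, y) = 3*y**2 - 16*y + 21; vanishes at y ∈ {3}. (3, 3): f_x = 0, f = 0 — SINGULAR.
  x = 4: f_y(4, y) = 3*y**2 - 20*y + 32; vanishes at y ∈ {4}. (4, 4): f_x = -6 ≠ 0.
Only singular point on the grid: (3, 3).
Classify: substitute x = 3 + u, y = 3 + v and expand: f = -u**2*v - u**2 - 2*u*v**2 + v**3 + v**2.
No constant or linear terms (consistent with a singular point). Quadratic part: -u**2 + v**2. Cubic part: -u**2*v - 2*u*v**2 + v**3.
The quadratic part v**2 - u**2 = (v − u)(v + u) splits into two distinct linear factors, so there are two distinct tangent lines y − 3 = ±(x − 3) — this is a node (ordinary double point).
Classification: node.


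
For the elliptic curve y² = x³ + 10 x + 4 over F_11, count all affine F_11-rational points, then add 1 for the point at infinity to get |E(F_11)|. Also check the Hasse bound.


Affine points = {(0, 2), (0, 9), (1, 2), (1, 9), (4, 3), (4, 8), (5, 5), (5, 6), (6, 4), (6, 7), (9, 3), (9, 8), (10, 2), (10, 9)}; affine count = 14; |E(F_11)| = 15.

Discriminant check: Δ ∝ 4a³ + 27b² = 4·10³ + 27·4² = 4·1000 + 27·16 ≡ 10 (mod 11). Nonzero ⇒ E is nonsingular.
For each x ∈ F_11, compute rhs = x³ + 10·x + 4 mod 11, then count y ∈ F_11 with y² ≡ rhs.
  x = 0: rhs = 4, matching y values: 2, 9 (2 points).
  x = 1: rhs = 4, matching y values: 2, 9 (2 points).
  x = 2: rhs = 10, matching y values: none (0 points).
  x = 3: rhs = 6, matching y values: none (0 points).
  x = 4: rhs = 9, matching y values: 3, 8 (2 points).
  x = 5: rhs = 3, matching y values: 5, 6 (2 points).
  x = 6: rhs = 5, matching y values: 4, 7 (2 points).
  x = 7: rhs = 10, matching y values: none (0 points).
  x = 8: rhs = 2, matching y values: none (0 points).
  x = 9: rhs = 9, matching y values: 3, 8 (2 points).
  x = 10: rhs = 4, matching y values: 2, 9 (2 points).
Total affine count: 14.
Full point count |E(F_11)| = 14 + 1 = 15.
Hasse bound: |15 − (11+1)| = |3| = 3 ≤ 2√11 ≈ 6.6332 ✓.


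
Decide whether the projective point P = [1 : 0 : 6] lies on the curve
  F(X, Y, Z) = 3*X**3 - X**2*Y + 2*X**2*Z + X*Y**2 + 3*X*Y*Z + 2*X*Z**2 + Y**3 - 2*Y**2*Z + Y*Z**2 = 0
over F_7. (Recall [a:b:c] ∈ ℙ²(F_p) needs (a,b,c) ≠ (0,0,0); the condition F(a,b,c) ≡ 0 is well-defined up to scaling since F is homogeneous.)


F(1,0,6) ≡ 3 (mod 7); P is NOT on the curve.

Evaluate F(1, 0, 6) term-by-term (mod 7).
  3*X**3 ↦ 3·1·1·1 = 3
  -X**2*Y ↦ -1·1·0·1 = 0
  2*X**2*Z ↦ 2·1·1·6 = 12
  X*Y**2 ↦ 1·1·0·1 = 0
  3*X*Y*Z ↦ 3·1·0·6 = 0
  2*X*Z**2 ↦ 2·1·1·36 = 72
  Y**3 ↦ 1·1·0·1 = 0
  -2*Y**2*Z ↦ -2·1·0·6 = 0
  Y*Z**2 ↦ 1·1·0·36 = 0
Sum: F(1, 0, 6) = (3) + (0) + (12) + (0) + (0) + (72) + (0) + (0) + (0) = 87.
Reducing mod 7: 87 ≡ 3 (mod 7).
Since F(a, b, c) ≡ 3 ≠ 0 (mod 7), P does NOT lie on the curve.


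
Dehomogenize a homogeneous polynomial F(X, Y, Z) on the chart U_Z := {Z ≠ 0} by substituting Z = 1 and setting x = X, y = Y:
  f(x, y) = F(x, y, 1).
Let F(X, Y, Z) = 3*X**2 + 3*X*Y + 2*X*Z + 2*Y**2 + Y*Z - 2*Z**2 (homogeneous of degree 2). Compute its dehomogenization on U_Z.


f(x, y) = 3*x**2 + 3*x*y + 2*x + 2*y**2 + y - 2

On U_Z we set Z = 1. Each monomial c·X^i·Y^j·Z^k in F becomes c·x^i·y^j·1^k = c·x^i·y^j.
Substituting Z = 1: F(X, Y, 1) = 3*x**2 + 3*x*y + 2*x + 2*y**2 + y - 2.
Note: deg(f) ≤ deg(F) = 2; strict inequality happens when F is divisible by Z (lost terms).


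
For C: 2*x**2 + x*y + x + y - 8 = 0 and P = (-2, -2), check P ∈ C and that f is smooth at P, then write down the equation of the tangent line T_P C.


Tangent line at P: -9*x - y - 20 = 0.

Step 1: f(-2, -2) = 0, so P lies on C.
Step 2: partial derivatives
  f_x(x, y) = 4*x + y + 1, f_y(x, y) = x + 1.
  f_x(P) = -9, f_y(P) = -1 (gradient nonzero, so P is smooth).
Step 3: tangent line at P: -9·(x − -2) + -1·(y − -2) = 0.
Expanding: -9*x - y - 20 = 0.


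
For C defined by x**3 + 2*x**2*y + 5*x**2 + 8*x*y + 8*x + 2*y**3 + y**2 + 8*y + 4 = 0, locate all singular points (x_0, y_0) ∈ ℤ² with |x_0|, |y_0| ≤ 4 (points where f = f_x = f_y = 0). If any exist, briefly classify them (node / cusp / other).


Singular points: {(-2, 0)}; classification: node.

Compute partial derivatives:
  f_x = 3*x**2 + 4*x*y + 10*x + 8*y + 8.
  f_y = 2*x**2 + 8*x + 6*y**2 + 2*y + 8.
Scan x_0 ∈ {−4, ..., 4}. For each x_0, f_y(x_0, y) is a polynomial in y; find its integer roots y ∈ {−4, ..., 4}, then test f_x and f at those candidates.
  x = -4: f_y(-4, y) = 6*y**2 + 2*y + 8; no integer root y with |y| ≤ 4.
  x = -3: f_y(-3, y) = 6*y**2 + 2*y + 2; no integer root y with |y| ≤ 4.
  x = -2: f_y(-2, y) = 6*y**2 + 2*y; vanishes at y ∈ {0}. (-2, 0): f_x = 0, f = 0 — SINGULAR.
  x = -1: f_y(-1, y) = 6*y**2 + 2*y + 2; no integer root y with |y| ≤ 4.
  x = 0: f_y(0, y) = 6*y**2 + 2*y + 8; no integer root y with |y| ≤ 4.
  x = 1: f_y(1, y) = 6*y**2 + 2*y + 18; no integer root y with |y| ≤ 4.
  x = 2: f_y(2, y) = 6*y**2 + 2*y + 32; no integer root y with |y| ≤ 4.
  x = 3: f_y(3, y) = 6*y**2 + 2*y + 50; no integer root y with |y| ≤ 4.
  x = 4: f_y(4, y) = 6*y**2 + 2*y + 72; no integer root y with |y| ≤ 4.
Only singular point on the grid: (-2, 0).
Classify: substitute x = -2 + u, y = 0 + v and expand: f = u**3 + 2*u**2*v - u**2 + 2*v**3 + v**2.
No constant or linear terms (consistent with a singular point). Quadratic part: -u**2 + v**2. Cubic part: u**3 + 2*u**2*v + 2*v**3.
The quadratic part v**2 - u**2 = (v − u)(v + u) splits into two distinct linear factors, so there are two distinct tangent lines y − 0 = ±(x − -2) — this is a node (ordinary double point).
Classification: node.


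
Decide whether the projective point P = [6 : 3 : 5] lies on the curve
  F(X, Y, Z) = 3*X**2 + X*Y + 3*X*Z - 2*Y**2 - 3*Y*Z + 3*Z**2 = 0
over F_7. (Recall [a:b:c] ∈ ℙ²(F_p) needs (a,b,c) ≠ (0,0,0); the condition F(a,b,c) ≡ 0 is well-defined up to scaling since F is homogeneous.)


F(6,3,5) ≡ 4 (mod 7); P is NOT on the curve.

Evaluate F(6, 3, 5) term-by-term (mod 7).
  3*X**2 ↦ 3·36·1·1 = 108
  X*Y ↦ 1·6·3·1 = 18
  3*X*Z ↦ 3·6·1·5 = 90
  -2*Y**2 ↦ -2·1·9·1 = -18
  -3*Y*Z ↦ -3·1·3·5 = -45
  3*Z**2 ↦ 3·1·1·25 = 75
Sum: F(6, 3, 5) = (108) + (18) + (90) + (-18) + (-45) + (75) = 228.
Reducing mod 7: 228 ≡ 4 (mod 7).
Since F(a, b, c) ≡ 4 ≠ 0 (mod 7), P does NOT lie on the curve.


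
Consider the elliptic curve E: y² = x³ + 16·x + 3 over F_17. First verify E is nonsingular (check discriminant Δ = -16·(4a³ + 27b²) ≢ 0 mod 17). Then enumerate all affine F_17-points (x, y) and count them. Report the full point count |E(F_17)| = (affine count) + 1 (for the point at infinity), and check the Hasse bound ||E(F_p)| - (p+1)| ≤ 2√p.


Affine points = {(2, 3), (2, 14), (5, 2), (5, 15), (6, 3), (6, 14), (7, 4), (7, 13), (9, 3), (9, 14), (12, 6), (12, 11), (14, 8), (14, 9)}; affine count = 14; |E(F_17)| = 15.

Discriminant check: Δ ∝ 4a³ + 27b² = 4·16³ + 27·3² = 4·4096 + 27·9 ≡ 1 (mod 17). Nonzero ⇒ E is nonsingular.
For each x ∈ F_17, compute rhs = x³ + 16·x + 3 mod 17, then count y ∈ F_17 with y² ≡ rhs.
  x = 0: rhs = 3, matching y values: none (0 points).
  x = 1: rhs = 3, matching y values: none (0 points).
  x = 2: rhs = 9, matching y values: 3, 14 (2 points).
  x = 3: rhs = 10, matching y values: none (0 points).
  x = 4: rhs = 12, matching y values: none (0 points).
  x = 5: rhs = 4, matching y values: 2, 15 (2 points).
  x = 6: rhs = 9, matching y values: 3, 14 (2 points).
  x = 7: rhs = 16, matching y values: 4, 13 (2 points).
  x = 8: rhs = 14, matching y values: none (0 points).
  x = 9: rhs = 9, matching y values: 3, 14 (2 points).
  x = 10: rhs = 7, matching y values: none (0 points).
  x = 11: rhs = 14, matching y values: none (0 points).
  x = 12: rhs = 2, matching y values: 6, 11 (2 points).
  x = 13: rhs = 11, matching y values: none (0 points).
  x = 14: rhs = 13, matching y values: 8, 9 (2 points).
  x = 15: rhs = 14, matching y values: none (0 points).
  x = 16: rhs = 3, matching y values: none (0 points).
Total affine count: 14.
Full point count |E(F_17)| = 14 + 1 = 15.
Hasse bound: |15 − (17+1)| = |-3| = 3 ≤ 2√17 ≈ 8.2462 ✓.


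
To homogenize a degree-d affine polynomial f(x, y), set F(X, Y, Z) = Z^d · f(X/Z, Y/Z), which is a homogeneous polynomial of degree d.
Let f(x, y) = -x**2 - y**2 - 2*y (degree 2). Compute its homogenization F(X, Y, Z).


F(X, Y, Z) = -X**2 - Y**2 - 2*Y*Z

deg(f) = 2.
Substitute x = X/Z, y = Y/Z into f, then multiply by Z^2.
  monomial -1·x^2·y^0 ↦ -1·X^2·Y^0·Z^0.
  monomial -1·x^0·y^2 ↦ -1·X^0·Y^2·Z^0.
  monomial -2·x^0·y^1 ↦ -2·X^0·Y^1·Z^1.
Collecting: F(X, Y, Z) = -X**2 - Y**2 - 2*Y*Z.


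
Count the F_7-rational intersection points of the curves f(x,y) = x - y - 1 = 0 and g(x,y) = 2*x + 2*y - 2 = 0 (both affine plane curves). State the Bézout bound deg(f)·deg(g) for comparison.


Common zeros: {(1, 0)}; count = 1; Bézout bound = 1.

deg(f) = 1, deg(g) = 1, so Bézout bound = 1.
Scan x ∈ F_7. For each x, list the y ∈ F_7 with f(x, y) ≡ 0 and those with g(x, y) ≡ 0 (mod 7); the common zeros in that column are the intersection.
  x = 0: f ≡ 0 at y ∈ {6}; g ≡ 0 at y ∈ {1}; common: ∅.
  x = 1: f ≡ 0 at y ∈ {0}; g ≡ 0 at y ∈ {0}; common: {0}.
  x = 2: f ≡ 0 at y ∈ {1}; g ≡ 0 at y ∈ {6}; common: ∅.
  x = 3: f ≡ 0 at y ∈ {2}; g ≡ 0 at y ∈ {5}; common: ∅.
  x = 4: f ≡ 0 at y ∈ {3}; g ≡ 0 at y ∈ {4}; common: ∅.
  x = 5: f ≡ 0 at y ∈ {4}; g ≡ 0 at y ∈ {3}; common: ∅.
  x = 6: f ≡ 0 at y ∈ {5}; g ≡ 0 at y ∈ {2}; common: ∅.
Collecting: common zeros = {(1, 0)}, so the count is 1.
Comparison with the Bézout bound: 1 ≤ 1 = deg(f)·deg(g), as expected for curves with no common component (the bound is attained).


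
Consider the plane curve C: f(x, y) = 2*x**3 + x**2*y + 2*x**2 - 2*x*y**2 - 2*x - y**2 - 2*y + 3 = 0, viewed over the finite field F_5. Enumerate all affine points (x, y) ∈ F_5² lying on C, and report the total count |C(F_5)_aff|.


Affine F_5-points: {(0, 1), (0, 2), (1, 0), (1, 3), (2, 1), (3, 2), (3, 4), (4, 0), (4, 1)}; count = 9.

For each of the 25 pairs (x, y) ∈ F_5², evaluate f(x, y) mod 5. Record the zeros.
  x = 0: [0↦3, 1↦0, 2↦0, 3↦3, 4↦4]  zeros at y ∈ {1, 2}
  x = 1: [0↦0, 1↦1, 2↦1, 3↦0, 4↦3]  zeros at y ∈ {0, 3}
  x = 2: [0↦3, 1↦0, 2↦2, 3↦4, 4↦1]  zeros at y ∈ {1}
  x = 3: [0↦4, 1↦4, 2↦0, 3↦2, 4↦0]  zeros at y ∈ {2, 4}
  x = 4: [0↦0, 1↦0, 2↦2, 3↦1, 4↦2]  zeros at y ∈ {0, 1}
Collecting zeros: affine points = {(0, 1), (0, 2), (1, 0), (1, 3), (2, 1), (3, 2), (3, 4), (4, 0), (4, 1)}.
Total count |C(F_5)_aff| = 9.


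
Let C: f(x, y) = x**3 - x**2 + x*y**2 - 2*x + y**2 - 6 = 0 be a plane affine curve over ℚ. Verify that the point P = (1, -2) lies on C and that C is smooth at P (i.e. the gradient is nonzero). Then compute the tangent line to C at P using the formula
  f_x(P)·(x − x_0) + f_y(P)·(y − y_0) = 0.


Tangent line at P: 3*x - 8*y - 19 = 0.

Step 1: f(1, -2) = 0, so P lies on C.
Step 2: partial derivatives
  f_x(x, y) = 3*x**2 - 2*x + y**2 - 2, f_y(x, y) = 2*x*y + 2*y.
  f_x(P) = 3, f_y(P) = -8 (gradient nonzero, so P is smooth).
Step 3: tangent line at P: 3·(x − 1) + -8·(y − -2) = 0.
Expanding: 3*x - 8*y - 19 = 0.


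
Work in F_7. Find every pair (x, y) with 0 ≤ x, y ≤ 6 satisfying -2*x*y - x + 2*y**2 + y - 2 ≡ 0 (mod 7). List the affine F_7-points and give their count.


Affine F_7-points: {(1, 5), (1, 6), (3, 2), (3, 4), (5, 0), (5, 1)}; count = 6.

For each of the 49 pairs (x, y) ∈ F_7², evaluate f(x, y) mod 7. Record the zeros.
  x = 0: [0↦5, 1↦1, 2↦1, 3↦5, 4↦6, 5↦4, 6↦6]  zeros at y ∈ ∅
  x = 1: [0↦4, 1↦5, 2↦3, 3↦5, 4↦4, 5↦0, 6↦0]  zeros at y ∈ {5, 6}
  x = 2: [0↦3, 1↦2, 2↦5, 3↦5, 4↦2, 5↦3, 6↦1]  zeros at y ∈ ∅
  x = 3: [0↦2, 1↦6, 2↦0, 3↦5, 4↦0, 5↦6, 6↦2]  zeros at y ∈ {2, 4}
  x = 4: [0↦1, 1↦3, 2↦2, 3↦5, 4↦5, 5↦2, 6↦3]  zeros at y ∈ ∅
  x = 5: [0↦0, 1↦0, 2↦4, 3↦5, 4↦3, 5↦5, 6↦4]  zeros at y ∈ {0, 1}
  x = 6: [0↦6, 1↦4, 2↦6, 3↦5, 4↦1, 5↦1, 6↦5]  zeros at y ∈ ∅
Collecting zeros: affine points = {(1, 5), (1, 6), (3, 2), (3, 4), (5, 0), (5, 1)}.
Total count |C(F_7)_aff| = 6.


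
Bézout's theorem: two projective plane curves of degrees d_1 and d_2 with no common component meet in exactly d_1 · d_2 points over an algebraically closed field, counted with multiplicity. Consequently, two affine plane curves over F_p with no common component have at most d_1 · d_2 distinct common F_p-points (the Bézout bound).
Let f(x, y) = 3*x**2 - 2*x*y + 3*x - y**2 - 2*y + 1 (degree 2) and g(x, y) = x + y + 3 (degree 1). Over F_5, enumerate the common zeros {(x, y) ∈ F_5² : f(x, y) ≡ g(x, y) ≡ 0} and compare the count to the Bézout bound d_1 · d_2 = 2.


Common zeros: ∅; count = 0; Bézout bound = 2.

deg(f) = 2, deg(g) = 1, so Bézout bound = 2.
Scan x ∈ F_5. For each x, list the y ∈ F_5 with f(x, y) ≡ 0 and those with g(x, y) ≡ 0 (mod 5); the common zeros in that column are the intersection.
  x = 0: f ≡ 0 at y ∈ ∅; g ≡ 0 at y ∈ {2}; common: ∅.
  x = 1: f ≡ 0 at y ∈ {2, 4}; g ≡ 0 at y ∈ {1}; common: ∅.
  x = 2: f ≡ 0 at y ∈ ∅; g ≡ 0 at y ∈ {0}; common: ∅.
  x = 3: f ≡ 0 at y ∈ ∅; g ≡ 0 at y ∈ {4}; common: ∅.
  x = 4: f ≡ 0 at y ∈ {1, 4}; g ≡ 0 at y ∈ {3}; common: ∅.
Collecting: common zeros = ∅, so the count is 0.
Comparison with the Bézout bound: 0 ≤ 2 = deg(f)·deg(g), as expected for curves with no common component (the affine F_5-count falls short of the bound because intersections may lie at infinity, over extension fields, or carry multiplicity).


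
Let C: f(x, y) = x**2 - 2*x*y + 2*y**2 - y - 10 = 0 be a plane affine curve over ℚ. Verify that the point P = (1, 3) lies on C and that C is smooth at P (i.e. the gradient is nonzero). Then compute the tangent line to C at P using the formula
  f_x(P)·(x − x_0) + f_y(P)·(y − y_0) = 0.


Tangent line at P: -4*x + 9*y - 23 = 0.

Step 1: f(1, 3) = 0, so P lies on C.
Step 2: partial derivatives
  f_x(x, y) = 2*x - 2*y, f_y(x, y) = -2*x + 4*y - 1.
  f_x(P) = -4, f_y(P) = 9 (gradient nonzero, so P is smooth).
Step 3: tangent line at P: -4·(x − 1) + 9·(y − 3) = 0.
Expanding: -4*x + 9*y - 23 = 0.


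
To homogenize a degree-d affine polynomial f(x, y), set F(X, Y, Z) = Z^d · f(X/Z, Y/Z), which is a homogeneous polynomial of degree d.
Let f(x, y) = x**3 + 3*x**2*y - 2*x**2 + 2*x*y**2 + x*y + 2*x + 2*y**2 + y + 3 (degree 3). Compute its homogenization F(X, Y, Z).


F(X, Y, Z) = X**3 + 3*X**2*Y - 2*X**2*Z + 2*X*Y**2 + X*Y*Z + 2*X*Z**2 + 2*Y**2*Z + Y*Z**2 + 3*Z**3

deg(f) = 3.
Substitute x = X/Z, y = Y/Z into f, then multiply by Z^3.
  monomial 1·x^3·y^0 ↦ 1·X^3·Y^0·Z^0.
  monomial 3·x^2·y^1 ↦ 3·X^2·Y^1·Z^0.
  monomial -2·x^2·y^0 ↦ -2·X^2·Y^0·Z^1.
  monomial 2·x^1·y^2 ↦ 2·X^1·Y^2·Z^0.
  monomial 1·x^1·y^1 ↦ 1·X^1·Y^1·Z^1.
  monomial 2·x^1·y^0 ↦ 2·X^1·Y^0·Z^2.
  monomial 2·x^0·y^2 ↦ 2·X^0·Y^2·Z^1.
  monomial 1·x^0·y^1 ↦ 1·X^0·Y^1·Z^2.
  monomial 3·x^0·y^0 ↦ 3·X^0·Y^0·Z^3.
Collecting: F(X, Y, Z) = X**3 + 3*X**2*Y - 2*X**2*Z + 2*X*Y**2 + X*Y*Z + 2*X*Z**2 + 2*Y**2*Z + Y*Z**2 + 3*Z**3.


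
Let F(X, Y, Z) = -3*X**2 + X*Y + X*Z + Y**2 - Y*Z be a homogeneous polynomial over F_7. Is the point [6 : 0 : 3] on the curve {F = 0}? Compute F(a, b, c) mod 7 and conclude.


F(6,0,3) ≡ 1 (mod 7); P is NOT on the curve.

Evaluate F(6, 0, 3) term-by-term (mod 7).
  -3*X**2 ↦ -3·36·1·1 = -108
  X*Y ↦ 1·6·0·1 = 0
  X*Z ↦ 1·6·1·3 = 18
  Y**2 ↦ 1·1·0·1 = 0
  -Y*Z ↦ -1·1·0·3 = 0
Sum: F(6, 0, 3) = (-108) + (0) + (18) + (0) + (0) = -90.
Reducing mod 7: -90 ≡ 1 (mod 7).
Since F(a, b, c) ≡ 1 ≠ 0 (mod 7), P does NOT lie on the curve.


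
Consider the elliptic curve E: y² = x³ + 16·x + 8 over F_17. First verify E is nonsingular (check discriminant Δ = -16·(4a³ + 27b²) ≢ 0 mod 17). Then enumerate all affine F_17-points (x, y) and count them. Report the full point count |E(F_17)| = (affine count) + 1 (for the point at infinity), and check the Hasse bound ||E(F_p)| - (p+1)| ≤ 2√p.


Affine points = {(0, 5), (0, 12), (1, 5), (1, 12), (3, 7), (3, 10), (4, 0), (5, 3), (5, 14), (7, 2), (7, 15), (8, 6), (8, 11), (11, 6), (11, 11), (13, 4), (13, 13), (14, 1), (14, 16), (15, 6), (15, 11), (16, 5), (16, 12)}; affine count = 23; |E(F_17)| = 24.

Discriminant check: Δ ∝ 4a³ + 27b² = 4·16³ + 27·8² = 4·4096 + 27·64 ≡ 7 (mod 17). Nonzero ⇒ E is nonsingular.
For each x ∈ F_17, compute rhs = x³ + 16·x + 8 mod 17, then count y ∈ F_17 with y² ≡ rhs.
  x = 0: rhs = 8, matching y values: 5, 12 (2 points).
  x = 1: rhs = 8, matching y values: 5, 12 (2 points).
  x = 2: rhs = 14, matching y values: none (0 points).
  x = 3: rhs = 15, matching y values: 7, 10 (2 points).
  x = 4: rhs = 0, matching y values: 0 (1 points).
  x = 5: rhs = 9, matching y values: 3, 14 (2 points).
  x = 6: rhs = 14, matching y values: none (0 points).
  x = 7: rhs = 4, matching y values: 2, 15 (2 points).
  x = 8: rhs = 2, matching y values: 6, 11 (2 points).
  x = 9: rhs = 14, matching y values: none (0 points).
  x = 10: rhs = 12, matching y values: none (0 points).
  x = 11: rhs = 2, matching y values: 6, 11 (2 points).
  x = 12: rhs = 7, matching y values: none (0 points).
  x = 13: rhs = 16, matching y values: 4, 13 (2 points).
  x = 14: rhs = 1, matching y values: 1, 16 (2 points).
  x = 15: rhs = 2, matching y values: 6, 11 (2 points).
  x = 16: rhs = 8, matching y values: 5, 12 (2 points).
Total affine count: 23.
Full point count |E(F_17)| = 23 + 1 = 24.
Hasse bound: |24 − (17+1)| = |6| = 6 ≤ 2√17 ≈ 8.2462 ✓.


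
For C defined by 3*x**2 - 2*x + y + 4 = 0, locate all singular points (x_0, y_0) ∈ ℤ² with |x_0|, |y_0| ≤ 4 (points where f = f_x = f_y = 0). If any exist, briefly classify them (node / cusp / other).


No singular points in the scanned grid; C is smooth there.

Compute partial derivatives:
  f_x = 6*x - 2.
  f_y = 1.
f_y = 1 is a nonzero constant, so f_y never vanishes: no point (x, y) can satisfy f = f_x = f_y = 0. In particular no (x, y) ∈ {−4, ..., 4}² is singular; the curve is smooth.


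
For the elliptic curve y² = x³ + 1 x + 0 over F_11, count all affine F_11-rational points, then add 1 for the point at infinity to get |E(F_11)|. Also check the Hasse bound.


Affine points = {(0, 0), (5, 3), (5, 8), (7, 3), (7, 8), (8, 5), (8, 6), (9, 1), (9, 10), (10, 3), (10, 8)}; affine count = 11; |E(F_11)| = 12.

Discriminant check: Δ ∝ 4a³ + 27b² = 4·1³ + 27·0² = 4·1 + 27·0 ≡ 4 (mod 11). Nonzero ⇒ E is nonsingular.
For each x ∈ F_11, compute rhs = x³ + 1·x + 0 mod 11, then count y ∈ F_11 with y² ≡ rhs.
  x = 0: rhs = 0, matching y values: 0 (1 points).
  x = 1: rhs = 2, matching y values: none (0 points).
  x = 2: rhs = 10, matching y values: none (0 points).
  x = 3: rhs = 8, matching y values: none (0 points).
  x = 4: rhs = 2, matching y values: none (0 points).
  x = 5: rhs = 9, matching y values: 3, 8 (2 points).
  x = 6: rhs = 2, matching y values: none (0 points).
  x = 7: rhs = 9, matching y values: 3, 8 (2 points).
  x = 8: rhs = 3, matching y values: 5, 6 (2 points).
  x = 9: rhs = 1, matching y values: 1, 10 (2 points).
  x = 10: rhs = 9, matching y values: 3, 8 (2 points).
Total affine count: 11.
Full point count |E(F_11)| = 11 + 1 = 12.
Hasse bound: |12 − (11+1)| = |0| = 0 ≤ 2√11 ≈ 6.6332 ✓.


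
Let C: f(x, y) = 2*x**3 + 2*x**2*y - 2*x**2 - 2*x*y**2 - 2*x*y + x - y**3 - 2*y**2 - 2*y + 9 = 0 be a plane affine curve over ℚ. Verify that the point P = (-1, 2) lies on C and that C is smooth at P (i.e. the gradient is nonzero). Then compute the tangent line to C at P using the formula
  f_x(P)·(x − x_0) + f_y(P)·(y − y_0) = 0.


Tangent line at P: -9*x - 10*y + 11 = 0.

Step 1: f(-1, 2) = 0, so P lies on C.
Step 2: partial derivatives
  f_x(x, y) = 6*x**2 + 4*x*y - 4*x - 2*y**2 - 2*y + 1, f_y(x, y) = 2*x**2 - 4*x*y - 2*x - 3*y**2 - 4*y - 2.
  f_x(P) = -9, f_y(P) = -10 (gradient nonzero, so P is smooth).
Step 3: tangent line at P: -9·(x − -1) + -10·(y − 2) = 0.
Expanding: -9*x - 10*y + 11 = 0.


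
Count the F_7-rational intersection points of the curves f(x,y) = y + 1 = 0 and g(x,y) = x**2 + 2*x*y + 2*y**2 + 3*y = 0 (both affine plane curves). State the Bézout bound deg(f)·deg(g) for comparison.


Common zeros: {(4, 6), (5, 6)}; count = 2; Bézout bound = 2.

deg(f) = 1, deg(g) = 2, so Bézout bound = 2.
Scan x ∈ F_7. For each x, list the y ∈ F_7 with f(x, y) ≡ 0 and those with g(x, y) ≡ 0 (mod 7); the common zeros in that column are the intersection.
  x = 0: f ≡ 0 at y ∈ {6}; g ≡ 0 at y ∈ {0, 2}; common: ∅.
  x = 1: f ≡ 0 at y ∈ {6}; g ≡ 0 at y ∈ ∅; common: ∅.
  x = 2: f ≡ 0 at y ∈ {6}; g ≡ 0 at y ∈ ∅; common: ∅.
  x = 3: f ≡ 0 at y ∈ {6}; g ≡ 0 at y ∈ {2, 4}; common: ∅.
  x = 4: f ≡ 0 at y ∈ {6}; g ≡ 0 at y ∈ {6}; common: {6}.
  x = 5: f ≡ 0 at y ∈ {6}; g ≡ 0 at y ∈ {5, 6}; common: {6}.
  x = 6: f ≡ 0 at y ∈ {6}; g ≡ 0 at y ∈ {5}; common: ∅.
Collecting: common zeros = {(4, 6), (5, 6)}, so the count is 2.
Comparison with the Bézout bound: 2 ≤ 2 = deg(f)·deg(g), as expected for curves with no common component (the bound is attained).


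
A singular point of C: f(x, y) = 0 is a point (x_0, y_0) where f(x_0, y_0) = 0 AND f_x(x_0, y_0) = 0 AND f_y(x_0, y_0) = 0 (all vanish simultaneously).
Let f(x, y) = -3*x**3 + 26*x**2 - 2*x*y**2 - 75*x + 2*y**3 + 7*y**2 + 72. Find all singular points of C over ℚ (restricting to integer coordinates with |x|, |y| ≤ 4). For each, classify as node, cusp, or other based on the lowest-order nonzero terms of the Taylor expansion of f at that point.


Singular points: {(3, 0)}; classification: node.

Compute partial derivatives:
  f_x = -9*x**2 + 52*x - 2*y**2 - 75.
  f_y = -4*x*y + 6*y**2 + 14*y.
Scan x_0 ∈ {−4, ..., 4}. For each x_0, f_y(x_0, y) is a polynomial in y; find its integer roots y ∈ {−4, ..., 4}, then test f_x and f at those candidates.
  x = -4: f_y(-4, y) = 6*y**2 + 30*y; vanishes at y ∈ {0}. (-4, 0): f_x = -427 ≠ 0.
  x = -3: f_y(-3, y) = 6*y**2 + 26*y; vanishes at y ∈ {0}. (-3, 0): f_x = -312 ≠ 0.
  x = -2: f_y(-2, y) = 6*y**2 + 22*y; vanishes at y ∈ {0}. (-2, 0): f_x = -215 ≠ 0.
  x = -1: f_y(-1, y) = 6*y**2 + 18*y; vanishes at y ∈ {-3, 0}. (-1, -3): f_x = -154 ≠ 0; (-1, 0): f_x = -136 ≠ 0.
  x = 0: f_y(0, y) = 6*y**2 + 14*y; vanishes at y ∈ {0}. (0, 0): f_x = -75 ≠ 0.
  x = 1: f_y(1, y) = 6*y**2 + 10*y; vanishes at y ∈ {0}. (1, 0): f_x = -32 ≠ 0.
  x = 2: f_y(2, y) = 6*y**2 + 6*y; vanishes at y ∈ {-1, 0}. (2, -1): f_x = -9 ≠ 0; (2, 0): f_x = -7 ≠ 0.
  x = 3: f_y(3, y) = 6*y**2 + 2*y; vanishes at y ∈ {0}. (3, 0): f_x = 0, f = 0 — SINGULAR.
  x = 4: f_y(4, y) = 6*y**2 - 2*y; vanishes at y ∈ {0}. (4, 0): f_x = -11 ≠ 0.
Only singular point on the grid: (3, 0).
Classify: substitute x = 3 + u, y = 0 + v and expand: f = -3*u**3 - u**2 - 2*u*v**2 + 2*v**3 + v**2.
No constant or linear terms (consistent with a singular point). Quadratic part: -u**2 + v**2. Cubic part: -3*u**3 - 2*u*v**2 + 2*v**3.
The quadratic part v**2 - u**2 = (v − u)(v + u) splits into two distinct linear factors, so there are two distinct tangent lines y − 0 = ±(x − 3) — this is a node (ordinary double point).
Classification: node.


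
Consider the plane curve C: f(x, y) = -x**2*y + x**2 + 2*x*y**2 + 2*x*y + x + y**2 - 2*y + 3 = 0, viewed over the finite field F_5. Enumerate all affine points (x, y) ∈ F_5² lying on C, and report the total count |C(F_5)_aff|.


Affine F_5-points: {(1, 0), (1, 2), (2, 2), (3, 0)}; count = 4.

For each of the 25 pairs (x, y) ∈ F_5², evaluate f(x, y) mod 5. Record the zeros.
  x = 0: [0↦3, 1↦2, 2↦3, 3↦1, 4↦1]  zeros at y ∈ ∅
  x = 1: [0↦0, 1↦2, 2↦0, 3↦4, 4↦4]  zeros at y ∈ {0, 2}
  x = 2: [0↦4, 1↦2, 2↦0, 3↦3, 4↦1]  zeros at y ∈ {2}
  x = 3: [0↦0, 1↦2, 2↦3, 3↦3, 4↦2]  zeros at y ∈ {0}
  x = 4: [0↦3, 1↦2, 2↦4, 3↦4, 4↦2]  zeros at y ∈ ∅
Collecting zeros: affine points = {(1, 0), (1, 2), (2, 2), (3, 0)}.
Total count |C(F_5)_aff| = 4.


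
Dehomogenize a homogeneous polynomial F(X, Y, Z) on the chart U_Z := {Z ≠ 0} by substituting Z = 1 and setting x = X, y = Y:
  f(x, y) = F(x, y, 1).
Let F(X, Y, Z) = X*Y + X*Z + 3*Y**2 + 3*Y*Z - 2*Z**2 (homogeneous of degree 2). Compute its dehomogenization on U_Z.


f(x, y) = x*y + x + 3*y**2 + 3*y - 2

On U_Z we set Z = 1. Each monomial c·X^i·Y^j·Z^k in F becomes c·x^i·y^j·1^k = c·x^i·y^j.
Substituting Z = 1: F(X, Y, 1) = x*y + x + 3*y**2 + 3*y - 2.
Note: deg(f) ≤ deg(F) = 2; strict inequality happens when F is divisible by Z (lost terms).


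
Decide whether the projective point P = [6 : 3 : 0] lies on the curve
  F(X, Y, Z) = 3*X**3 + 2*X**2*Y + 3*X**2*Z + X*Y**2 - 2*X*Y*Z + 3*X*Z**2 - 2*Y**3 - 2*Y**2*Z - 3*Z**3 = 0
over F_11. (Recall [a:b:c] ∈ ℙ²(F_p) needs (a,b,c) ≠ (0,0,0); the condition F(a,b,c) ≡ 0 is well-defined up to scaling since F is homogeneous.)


F(6,3,0) ≡ 6 (mod 11); P is NOT on the curve.

Evaluate F(6, 3, 0) term-by-term (mod 11).
  3*X**3 ↦ 3·216·1·1 = 648
  2*X**2*Y ↦ 2·36·3·1 = 216
  3*X**2*Z ↦ 3·36·1·0 = 0
  X*Y**2 ↦ 1·6·9·1 = 54
  -2*X*Y*Z ↦ -2·6·3·0 = 0
  3*X*Z**2 ↦ 3·6·1·0 = 0
  -2*Y**3 ↦ -2·1·27·1 = -54
  -2*Y**2*Z ↦ -2·1·9·0 = 0
  -3*Z**3 ↦ -3·1·1·0 = 0
Sum: F(6, 3, 0) = (648) + (216) + (0) + (54) + (0) + (0) + (-54) + (0) + (0) = 864.
Reducing mod 11: 864 ≡ 6 (mod 11).
Since F(a, b, c) ≡ 6 ≠ 0 (mod 11), P does NOT lie on the curve.


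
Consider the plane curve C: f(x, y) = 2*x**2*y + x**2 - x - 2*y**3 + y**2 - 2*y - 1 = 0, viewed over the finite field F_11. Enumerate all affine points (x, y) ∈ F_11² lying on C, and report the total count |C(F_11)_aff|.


Affine F_11-points: {(0, 4), (1, 7), (2, 7), (4, 0), (5, 1), (5, 4), (6, 5), (8, 0), (9, 3), (10, 1), (10, 2), (10, 3)}; count = 12.

For each of the 121 pairs (x, y) ∈ F_11², evaluate f(x, y) mod 11. Record the zeros.
  x = 0: [0↦10, 1↦7, 2↦5, 3↦3, 4↦0, 5↦6, 6↦9, 7↦8, 8↦2, 9↦1, 10↦4]  zeros at y ∈ {4}
  x = 1: [0↦10, 1↦9, 2↦9, 3↦9, 4↦8, 5↦5, 6↦10, 7↦0, 8↦7, 9↦8, 10↦2]  zeros at y ∈ {7}
  x = 2: [0↦1, 1↦6, 2↦1, 3↦7, 4↦1, 5↦4, 6↦4, 7↦0, 8↦2, 9↦9, 10↦9]  zeros at y ∈ {7}
  x = 3: [0↦5, 1↦9, 2↦3, 3↦8, 4↦1, 5↦3, 6↦2, 7↦8, 8↦9, 9↦4, 10↦3]  zeros at y ∈ ∅
  x = 4: [0↦0, 1↦7, 2↦4, 3↦1, 4↦8, 5↦2, 6↦4, 7↦2, 8↦6, 9↦4, 10↦6]  zeros at y ∈ {0}
  x = 5: [0↦8, 1↦0, 2↦4, 3↦8, 4↦0, 5↦1, 6↦10, 7↦4, 8↦4, 9↦9, 10↦7]  zeros at y ∈ {1, 4}
  x = 6: [0↦7, 1↦10, 2↦3, 3↦7, 4↦10, 5↦0, 6↦9, 7↦3, 8↦3, 9↦8, 10↦6]  zeros at y ∈ {5}
  x = 7: [0↦8, 1↦4, 2↦1, 3↦9, 4↦5, 5↦10, 6↦1, 7↦10, 8↦3, 9↦1, 10↦3]  zeros at y ∈ ∅
  x = 8: [0↦0, 1↦4, 2↦9, 3↦3, 4↦7, 5↦9, 6↦8, 7↦3, 8↦4, 9↦10, 10↦9]  zeros at y ∈ {0}
  x = 9: [0↦5, 1↦10, 2↦5, 3↦0, 4↦5, 5↦8, 6↦8, 7↦4, 8↦6, 9↦2, 10↦2]  zeros at y ∈ {3}
  x = 10: [0↦1, 1↦0, 2↦0, 3↦0, 4↦10, 5↦7, 6↦1, 7↦2, 8↦9, 9↦10, 10↦4]  zeros at y ∈ {1, 2, 3}
Collecting zeros: affine points = {(0, 4), (1, 7), (2, 7), (4, 0), (5, 1), (5, 4), (6, 5), (8, 0), (9, 3), (10, 1), (10, 2), (10, 3)}.
Total count |C(F_11)_aff| = 12.
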